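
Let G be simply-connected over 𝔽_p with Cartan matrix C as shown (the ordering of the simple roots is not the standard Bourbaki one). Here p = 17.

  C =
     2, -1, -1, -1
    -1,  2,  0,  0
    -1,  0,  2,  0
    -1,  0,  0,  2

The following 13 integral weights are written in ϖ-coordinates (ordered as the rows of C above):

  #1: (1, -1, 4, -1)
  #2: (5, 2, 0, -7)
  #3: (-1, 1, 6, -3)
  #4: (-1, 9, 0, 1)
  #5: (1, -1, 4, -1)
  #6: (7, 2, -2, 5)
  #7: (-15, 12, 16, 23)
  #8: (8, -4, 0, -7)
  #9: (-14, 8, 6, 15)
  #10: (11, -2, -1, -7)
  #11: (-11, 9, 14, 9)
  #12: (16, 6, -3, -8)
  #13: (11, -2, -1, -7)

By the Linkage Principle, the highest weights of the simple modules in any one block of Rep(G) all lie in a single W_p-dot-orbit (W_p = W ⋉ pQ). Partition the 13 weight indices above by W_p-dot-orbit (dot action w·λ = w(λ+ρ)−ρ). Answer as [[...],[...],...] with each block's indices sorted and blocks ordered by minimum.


Cartan matrix: type D_4 (|W|=192); un-permuting the 4 rows.

Folding the 13 weights λ_j+ρ into Ā_17 (reps in the given 4-coord order):

  [1] (2, 0, 5, 0)
  [2] (0, 3, 1, 6)
  [3] (2, 0, 5, 0)
  [4] (0, 10, 1, 2)
  [5] (2, 0, 5, 0)
  [6] (0, 3, 1, 6)
  [7] (0, 3, 1, 6)
  [8] (0, 3, 1, 6)
  [9] (1, 4, 6, 3)
  [10] (5, 1, 0, 6)
  [11] (2, 0, 5, 0)
  [12] (2, 0, 5, 0)
  [13] (5, 1, 0, 6)

5 distinct reps among the 13 weights ⇒ 5 W_17-linkage classes:

[[1, 3, 5, 11, 12], [2, 6, 7, 8], [4], [9], [10, 13]]


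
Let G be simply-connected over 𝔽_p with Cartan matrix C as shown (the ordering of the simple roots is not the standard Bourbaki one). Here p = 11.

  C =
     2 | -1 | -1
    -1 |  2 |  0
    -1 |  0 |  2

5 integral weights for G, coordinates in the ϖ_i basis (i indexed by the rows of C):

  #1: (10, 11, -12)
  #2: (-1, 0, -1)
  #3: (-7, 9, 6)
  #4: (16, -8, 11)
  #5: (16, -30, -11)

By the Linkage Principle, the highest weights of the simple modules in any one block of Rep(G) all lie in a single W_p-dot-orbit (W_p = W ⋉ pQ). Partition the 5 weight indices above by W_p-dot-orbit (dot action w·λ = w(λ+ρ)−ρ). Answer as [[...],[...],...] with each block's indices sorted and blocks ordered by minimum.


Cartan matrix: type A_3 (|W|=24); un-permuting the 3 rows.

Each λ_j+ρ reduced to Ā_11; 3-tuples below use C's row order:

  1: (0, 1, 0);  2: (0, 1, 0);  3: (6, 4, 1);  4: (6, 4, 1);  5: (6, 4, 1)

Grouping the 5 weights by Ā_11-representative: 2 linkage classes.

[[1, 2], [3, 4, 5]]


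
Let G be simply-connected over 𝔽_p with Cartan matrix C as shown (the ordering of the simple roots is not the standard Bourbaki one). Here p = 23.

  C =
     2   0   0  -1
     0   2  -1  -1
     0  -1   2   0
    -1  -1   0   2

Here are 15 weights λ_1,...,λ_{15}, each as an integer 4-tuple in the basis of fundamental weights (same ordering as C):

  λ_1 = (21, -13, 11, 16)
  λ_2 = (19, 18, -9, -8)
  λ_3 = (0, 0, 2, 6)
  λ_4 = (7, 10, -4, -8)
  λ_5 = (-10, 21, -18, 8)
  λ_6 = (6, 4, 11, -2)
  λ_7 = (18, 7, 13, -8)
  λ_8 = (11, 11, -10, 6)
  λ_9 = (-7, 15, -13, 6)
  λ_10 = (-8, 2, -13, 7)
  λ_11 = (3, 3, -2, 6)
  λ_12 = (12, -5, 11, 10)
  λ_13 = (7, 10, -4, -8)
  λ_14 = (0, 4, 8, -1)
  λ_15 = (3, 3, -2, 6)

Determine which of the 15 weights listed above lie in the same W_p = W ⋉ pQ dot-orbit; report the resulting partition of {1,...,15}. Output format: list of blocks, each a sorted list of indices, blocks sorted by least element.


Cartan matrix: type A_4 (|W|=120); un-permuting the 4 rows.

Folding the 15 weights λ_j+ρ into Ā_23 (reps in the given 4-coord order):

  λ_1 → (6, 4, 12, 1);  λ_2 → (4, 3, 1, 7);  λ_3 → (1, 1, 3, 7);  λ_4 → (1, 1, 3, 7);  λ_5 → (1, 5, 9, 0);  λ_6 → (6, 4, 12, 1);  λ_7 → (1, 1, 3, 7);  λ_8 → (4, 3, 1, 7);  λ_9 → (6, 4, 12, 1);  λ_10 → (1, 1, 3, 7);  λ_11 → (4, 3, 1, 7);  λ_12 → (4, 3, 1, 7);  λ_13 → (1, 1, 3, 7);  λ_14 → (1, 5, 9, 0);  λ_15 → (4, 3, 1, 7)

Linkage partition of the 15 weights (4 classes, p=23):

[[1, 6, 9], [2, 8, 11, 12, 15], [3, 4, 7, 10, 13], [5, 14]]


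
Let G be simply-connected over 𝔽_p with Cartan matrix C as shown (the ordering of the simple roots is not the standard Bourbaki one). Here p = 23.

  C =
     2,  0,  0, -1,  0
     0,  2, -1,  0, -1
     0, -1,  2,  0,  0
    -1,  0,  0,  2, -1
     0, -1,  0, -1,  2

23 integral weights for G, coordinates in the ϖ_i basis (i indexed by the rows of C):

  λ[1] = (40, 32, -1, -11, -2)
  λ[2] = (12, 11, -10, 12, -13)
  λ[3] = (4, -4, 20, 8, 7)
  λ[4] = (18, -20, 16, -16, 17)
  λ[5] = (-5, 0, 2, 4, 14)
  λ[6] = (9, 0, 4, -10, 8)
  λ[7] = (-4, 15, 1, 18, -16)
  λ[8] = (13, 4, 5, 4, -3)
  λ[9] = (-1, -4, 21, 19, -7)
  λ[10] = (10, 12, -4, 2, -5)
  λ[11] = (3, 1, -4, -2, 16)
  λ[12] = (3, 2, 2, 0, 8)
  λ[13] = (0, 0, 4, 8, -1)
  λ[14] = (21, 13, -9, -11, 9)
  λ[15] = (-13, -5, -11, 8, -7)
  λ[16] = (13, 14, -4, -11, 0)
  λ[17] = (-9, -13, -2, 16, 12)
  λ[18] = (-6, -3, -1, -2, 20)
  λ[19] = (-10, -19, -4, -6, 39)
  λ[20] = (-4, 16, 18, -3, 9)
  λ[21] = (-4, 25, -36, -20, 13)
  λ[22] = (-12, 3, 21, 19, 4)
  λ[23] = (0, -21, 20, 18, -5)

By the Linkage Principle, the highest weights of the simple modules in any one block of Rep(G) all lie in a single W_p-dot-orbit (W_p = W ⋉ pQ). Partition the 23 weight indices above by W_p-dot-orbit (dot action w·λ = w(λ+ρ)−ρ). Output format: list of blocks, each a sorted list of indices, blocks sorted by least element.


C ↔ A_5 under row/col permutation; |W(A_5)| = 720.

λ_j+ρ reflected into Ā_23 (⟨·,θ^∨⟩≤23); 5-tuples as given:

  λ_1+ρ ↦ (1, 1, 5, 9, 0);  λ_2+ρ ↦ (10, 6, 3, 1, 3);  λ_3+ρ ↦ (9, 3, 1, 3, 2);  λ_4+ρ ↦ (3, 1, 2, 1, 15);  λ_5+ρ ↦ (3, 1, 2, 1, 15);  λ_6+ρ ↦ (1, 1, 5, 9, 0);  λ_7+ρ ↦ (3, 1, 2, 1, 15);  λ_8+ρ ↦ (9, 3, 1, 3, 2);  λ_9+ρ ↦ (10, 6, 3, 1, 3);  λ_10+ρ ↦ (10, 6, 3, 1, 3);  λ_11+ρ ↦ (3, 1, 2, 1, 15);  λ_12+ρ ↦ (4, 3, 3, 1, 9);  λ_13+ρ ↦ (1, 1, 5, 9, 0);  λ_14+ρ ↦ (1, 1, 5, 9, 0);  λ_15+ρ ↦ (10, 6, 3, 1, 3);  λ_16+ρ ↦ (4, 3, 3, 1, 9);  λ_17+ρ ↦ (1, 1, 5, 9, 0);  λ_18+ρ ↦ (1, 0, 2, 5, 13);  λ_19+ρ ↦ (9, 3, 1, 3, 2);  λ_20+ρ ↦ (1, 0, 2, 5, 13);  λ_21+ρ ↦ (9, 3, 1, 3, 2);  λ_22+ρ ↦ (9, 3, 1, 3, 2);  λ_23+ρ ↦ (3, 1, 2, 1, 15)

Partition of {1..23} into 6 W_23-dot-orbits:

[[1, 6, 13, 14, 17], [2, 9, 10, 15], [3, 8, 19, 21, 22], [4, 5, 7, 11, 23], [12, 16], [18, 20]]


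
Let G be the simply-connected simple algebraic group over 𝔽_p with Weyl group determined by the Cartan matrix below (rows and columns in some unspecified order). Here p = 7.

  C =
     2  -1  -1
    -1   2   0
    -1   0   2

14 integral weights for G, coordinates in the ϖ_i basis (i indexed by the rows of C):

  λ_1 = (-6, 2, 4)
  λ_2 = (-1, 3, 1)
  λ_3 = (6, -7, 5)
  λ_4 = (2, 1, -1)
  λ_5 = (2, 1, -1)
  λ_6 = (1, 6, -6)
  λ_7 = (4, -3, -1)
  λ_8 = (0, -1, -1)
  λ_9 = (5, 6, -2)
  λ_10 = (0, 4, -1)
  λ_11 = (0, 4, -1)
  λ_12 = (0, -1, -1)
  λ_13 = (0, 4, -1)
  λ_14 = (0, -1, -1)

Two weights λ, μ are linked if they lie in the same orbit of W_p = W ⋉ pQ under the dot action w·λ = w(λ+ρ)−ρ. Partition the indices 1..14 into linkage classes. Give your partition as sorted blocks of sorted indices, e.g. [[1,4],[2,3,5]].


A_3 Cartan matrix, 3 simple roots permuted; ρ=(1,1,1).

Each λ_j+ρ reduced to Ā_7; 3-tuples below use C's row order:

  λ_1 → (3, 2, 0) · λ_2 → (0, 4, 2) · λ_3 → (1, 0, 0) · λ_4 → (3, 2, 0) · λ_5 → (3, 2, 0) · λ_6 → (3, 2, 0) · λ_7 → (3, 2, 0) · λ_8 → (1, 0, 0) · λ_9 → (0, 1, 5) · λ_10 → (1, 5, 0) · λ_11 → (1, 5, 0) · λ_12 → (1, 0, 0) · λ_13 → (1, 5, 0) · λ_14 → (1, 0, 0)

Partition of {1..14} into 5 W_7-dot-orbits:

[[1, 4, 5, 6, 7], [2], [3, 8, 12, 14], [9], [10, 11, 13]]


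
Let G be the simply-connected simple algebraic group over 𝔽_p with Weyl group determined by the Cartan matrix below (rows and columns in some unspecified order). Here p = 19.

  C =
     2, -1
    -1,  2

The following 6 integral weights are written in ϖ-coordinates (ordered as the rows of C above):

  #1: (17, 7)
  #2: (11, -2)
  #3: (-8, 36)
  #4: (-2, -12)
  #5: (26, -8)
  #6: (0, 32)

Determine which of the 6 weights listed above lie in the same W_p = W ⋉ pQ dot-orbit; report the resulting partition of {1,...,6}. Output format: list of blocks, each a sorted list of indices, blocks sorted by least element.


C ↔ A_2 under row/col permutation; |W(A_2)| = 6.

λ_j+ρ reflected into Ā_19 (⟨·,θ^∨⟩≤19); 2-tuples as given:

    1: (11, 1)
    2: (11, 1)
    3: (11, 1)
    4: (11, 1)
    5: (11, 1)
    6: (14, 4)

2 distinct reps among the 6 weights ⇒ 2 W_19-linkage classes:

[[1, 2, 3, 4, 5], [6]]


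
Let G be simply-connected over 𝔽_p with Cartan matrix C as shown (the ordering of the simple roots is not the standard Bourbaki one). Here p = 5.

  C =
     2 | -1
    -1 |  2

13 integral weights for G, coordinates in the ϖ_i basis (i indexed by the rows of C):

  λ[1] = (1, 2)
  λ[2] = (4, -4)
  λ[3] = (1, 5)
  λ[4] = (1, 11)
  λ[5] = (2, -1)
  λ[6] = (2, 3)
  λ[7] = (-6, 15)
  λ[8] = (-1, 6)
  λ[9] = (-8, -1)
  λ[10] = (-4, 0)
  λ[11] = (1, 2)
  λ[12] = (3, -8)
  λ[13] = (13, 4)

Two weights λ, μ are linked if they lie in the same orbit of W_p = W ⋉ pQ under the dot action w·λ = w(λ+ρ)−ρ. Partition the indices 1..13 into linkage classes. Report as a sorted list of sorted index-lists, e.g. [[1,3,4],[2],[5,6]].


Cartan matrix: type A_2 (|W|=6); un-permuting the 2 rows.

Ā_5 reps of the 13 weights (A_2, coords as presented):

  λ_1 → (2, 3);  λ_2 → (2, 3);  λ_3 → (1, 2);  λ_4 → (1, 2);  λ_5 → (3, 0);  λ_6 → (1, 2);  λ_7 → (1, 4);  λ_8 → (2, 3);  λ_9 → (2, 3);  λ_10 → (1, 2);  λ_11 → (2, 3);  λ_12 → (1, 2);  λ_13 → (1, 4)

These 13 weights hit 4 W_5-dot-orbits; sizes (5, 5, 1, 2):

[[1, 2, 8, 9, 11], [3, 4, 6, 10, 12], [5], [7, 13]]


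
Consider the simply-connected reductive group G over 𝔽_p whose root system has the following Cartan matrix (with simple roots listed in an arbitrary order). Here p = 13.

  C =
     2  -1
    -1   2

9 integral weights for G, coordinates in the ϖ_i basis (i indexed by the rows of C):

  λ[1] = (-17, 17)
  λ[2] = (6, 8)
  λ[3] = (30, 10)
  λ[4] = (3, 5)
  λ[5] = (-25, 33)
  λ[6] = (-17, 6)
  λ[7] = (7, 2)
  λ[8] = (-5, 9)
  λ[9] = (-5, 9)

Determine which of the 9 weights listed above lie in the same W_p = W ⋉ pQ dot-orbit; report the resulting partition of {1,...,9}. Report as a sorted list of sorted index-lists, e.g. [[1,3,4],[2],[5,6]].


Type A_2, rank 2, |W|=6; reorder rows/cols to standard.

W_13-reps of the 9 weights in Ā_13 (same 2-coord order as C):

  λ_1+ρ ↦ (8, 3) · λ_2+ρ ↦ (4, 6) · λ_3+ρ ↦ (8, 3) · λ_4+ρ ↦ (4, 6) · λ_5+ρ ↦ (8, 3) · λ_6+ρ ↦ (4, 6) · λ_7+ρ ↦ (8, 3) · λ_8+ρ ↦ (4, 6) · λ_9+ρ ↦ (4, 6)

Linkage partition of the 9 weights (2 classes, p=13):

[[1, 3, 5, 7], [2, 4, 6, 8, 9]]


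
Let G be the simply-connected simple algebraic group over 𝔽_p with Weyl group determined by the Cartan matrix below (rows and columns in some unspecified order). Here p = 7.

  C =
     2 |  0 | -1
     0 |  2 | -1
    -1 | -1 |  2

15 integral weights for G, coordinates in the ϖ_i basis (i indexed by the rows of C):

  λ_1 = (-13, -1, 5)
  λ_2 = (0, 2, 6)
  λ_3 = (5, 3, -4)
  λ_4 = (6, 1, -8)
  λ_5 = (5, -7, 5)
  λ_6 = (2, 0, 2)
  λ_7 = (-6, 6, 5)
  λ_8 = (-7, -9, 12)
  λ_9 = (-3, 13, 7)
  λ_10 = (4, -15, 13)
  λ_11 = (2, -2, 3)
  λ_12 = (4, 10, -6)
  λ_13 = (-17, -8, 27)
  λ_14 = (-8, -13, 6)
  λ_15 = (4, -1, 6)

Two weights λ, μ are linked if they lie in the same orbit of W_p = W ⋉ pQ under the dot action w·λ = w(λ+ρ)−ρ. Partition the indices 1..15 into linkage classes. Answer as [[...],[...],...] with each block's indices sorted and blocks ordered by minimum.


Dynkin diagram of C (from the 4 off-diagonal −1 entries): A_3.

Ā_7 reps of the 15 weights (A_3, coords as presented):

  1: (1, 1, 0)
  2: (3, 1, 3)
  3: (3, 1, 3)
  4: (0, 5, 2)
  5: (1, 1, 0)
  6: (3, 1, 3)
  7: (1, 1, 0)
  8: (1, 1, 0)
  9: (1, 1, 0)
  10: (0, 5, 2)
  11: (3, 1, 3)
  12: (4, 2, 1)
  13: (0, 5, 2)
  14: (0, 5, 2)
  15: (0, 5, 2)

4 distinct reps among the 15 weights ⇒ 4 W_7-linkage classes:

[[1, 5, 7, 8, 9], [2, 3, 6, 11], [4, 10, 13, 14, 15], [12]]


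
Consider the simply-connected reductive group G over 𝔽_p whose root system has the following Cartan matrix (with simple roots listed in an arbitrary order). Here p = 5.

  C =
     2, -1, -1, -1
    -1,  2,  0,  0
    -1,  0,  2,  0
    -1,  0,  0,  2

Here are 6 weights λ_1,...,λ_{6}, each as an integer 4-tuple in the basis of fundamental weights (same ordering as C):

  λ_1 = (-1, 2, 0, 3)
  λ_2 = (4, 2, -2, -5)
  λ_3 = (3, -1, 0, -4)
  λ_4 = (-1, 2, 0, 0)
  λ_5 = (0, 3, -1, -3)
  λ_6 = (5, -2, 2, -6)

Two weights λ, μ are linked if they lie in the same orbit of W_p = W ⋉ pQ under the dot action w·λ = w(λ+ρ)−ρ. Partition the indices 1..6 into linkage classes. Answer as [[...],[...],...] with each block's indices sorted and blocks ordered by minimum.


Type D_4, rank 4, |W|=192; reorder rows/cols to standard.

λ_j+ρ reflected into Ā_5 (⟨·,θ^∨⟩≤5); 4-tuples as given:

  λ_1+ρ ↦ (1, 0, 2, 1) · λ_2+ρ ↦ (1, 0, 2, 1) · λ_3+ρ ↦ (0, 0, 1, 3) · λ_4+ρ ↦ (0, 3, 1, 1) · λ_5+ρ ↦ (0, 3, 1, 1) · λ_6+ρ ↦ (0, 3, 1, 1)

3 distinct reps among the 6 weights ⇒ 3 W_5-linkage classes:

[[1, 2], [3], [4, 5, 6]]


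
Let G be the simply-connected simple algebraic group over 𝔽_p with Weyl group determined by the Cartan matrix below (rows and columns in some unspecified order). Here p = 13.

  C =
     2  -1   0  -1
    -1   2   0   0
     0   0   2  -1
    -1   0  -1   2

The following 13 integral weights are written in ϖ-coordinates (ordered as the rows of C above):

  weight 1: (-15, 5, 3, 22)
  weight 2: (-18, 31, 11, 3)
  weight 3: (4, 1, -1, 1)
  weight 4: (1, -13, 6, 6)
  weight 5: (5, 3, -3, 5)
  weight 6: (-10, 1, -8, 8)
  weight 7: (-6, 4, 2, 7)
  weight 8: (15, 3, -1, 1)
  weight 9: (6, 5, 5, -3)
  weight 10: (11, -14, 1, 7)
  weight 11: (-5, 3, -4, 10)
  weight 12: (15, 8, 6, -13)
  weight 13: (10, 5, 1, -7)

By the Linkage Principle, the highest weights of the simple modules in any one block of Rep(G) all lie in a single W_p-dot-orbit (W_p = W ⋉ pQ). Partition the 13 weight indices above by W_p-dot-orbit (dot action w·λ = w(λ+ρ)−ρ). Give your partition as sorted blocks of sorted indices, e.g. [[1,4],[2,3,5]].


Cartan matrix: type A_4 (|W|=120); un-permuting the 4 rows.

Ā_13 reps of the 13 weights (A_4, coords as presented):

  1: (1, 3, 7, 0);  2: (1, 3, 7, 0);  3: (5, 2, 0, 2);  4: (6, 1, 1, 3);  5: (6, 1, 1, 3);  6: (5, 2, 0, 2);  7: (5, 0, 3, 3);  8: (4, 0, 3, 4);  9: (5, 2, 0, 2);  10: (1, 3, 7, 0);  11: (4, 0, 3, 4);  12: (1, 3, 7, 0);  13: (5, 2, 0, 2)

5 distinct reps among the 13 weights ⇒ 5 W_13-linkage classes:

[[1, 2, 10, 12], [3, 6, 9, 13], [4, 5], [7], [8, 11]]


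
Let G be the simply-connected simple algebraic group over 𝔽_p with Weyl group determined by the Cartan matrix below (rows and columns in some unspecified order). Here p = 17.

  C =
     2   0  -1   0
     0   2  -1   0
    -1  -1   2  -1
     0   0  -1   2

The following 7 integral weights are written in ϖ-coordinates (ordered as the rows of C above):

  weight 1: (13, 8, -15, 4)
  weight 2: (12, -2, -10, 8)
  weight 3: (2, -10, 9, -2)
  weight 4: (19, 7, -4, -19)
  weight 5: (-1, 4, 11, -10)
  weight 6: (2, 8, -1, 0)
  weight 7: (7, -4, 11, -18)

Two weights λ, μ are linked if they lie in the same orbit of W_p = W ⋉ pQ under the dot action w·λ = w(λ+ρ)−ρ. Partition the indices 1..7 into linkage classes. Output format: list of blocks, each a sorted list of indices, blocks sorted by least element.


C ↔ D_4 under row/col permutation; |W(D_4)| = 192.

W_17-reps of the 7 weights in Ā_17 (same 4-coord order as C):

  λ_1+ρ ↦ (0, 5, 0, 9);  λ_2+ρ ↦ (3, 9, 0, 1);  λ_3+ρ ↦ (3, 9, 0, 1);  λ_4+ρ ↦ (3, 9, 0, 1);  λ_5+ρ ↦ (0, 5, 0, 9);  λ_6+ρ ↦ (3, 9, 0, 1);  λ_7+ρ ↦ (0, 5, 0, 9)

Partition of {1..7} into 2 W_17-dot-orbits:

[[1, 5, 7], [2, 3, 4, 6]]


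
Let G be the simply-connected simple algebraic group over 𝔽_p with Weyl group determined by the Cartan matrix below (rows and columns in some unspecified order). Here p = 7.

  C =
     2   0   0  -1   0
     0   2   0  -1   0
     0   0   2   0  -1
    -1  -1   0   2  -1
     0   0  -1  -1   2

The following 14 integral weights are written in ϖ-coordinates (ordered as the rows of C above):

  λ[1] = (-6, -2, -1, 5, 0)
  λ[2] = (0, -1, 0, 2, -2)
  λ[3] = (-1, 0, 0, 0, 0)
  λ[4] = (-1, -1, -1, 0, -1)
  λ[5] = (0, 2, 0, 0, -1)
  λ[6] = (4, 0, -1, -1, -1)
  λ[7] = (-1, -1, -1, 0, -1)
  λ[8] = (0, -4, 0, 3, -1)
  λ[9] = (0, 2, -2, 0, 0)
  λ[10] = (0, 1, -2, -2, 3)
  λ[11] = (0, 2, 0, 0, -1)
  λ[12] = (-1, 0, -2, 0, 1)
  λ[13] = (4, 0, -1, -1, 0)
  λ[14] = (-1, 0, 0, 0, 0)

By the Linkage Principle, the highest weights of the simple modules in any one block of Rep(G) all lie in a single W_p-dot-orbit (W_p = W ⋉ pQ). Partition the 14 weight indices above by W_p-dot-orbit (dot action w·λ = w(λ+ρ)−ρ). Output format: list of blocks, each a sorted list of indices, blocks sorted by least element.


Root system D_5: the 5×5 matrix C matches after relabeling.

Ā_7 reps of the 14 weights (D_5, coords as presented):

  1: (5, 1, 0, 0, 0)
  2: (1, 0, 0, 2, 1)
  3: (0, 1, 1, 1, 1)
  4: (0, 0, 0, 1, 0)
  5: (1, 3, 1, 1, 0)
  6: (5, 1, 0, 0, 0)
  7: (0, 0, 0, 1, 0)
  8: (1, 3, 1, 1, 0)
  9: (1, 3, 1, 1, 0)
  10: (0, 1, 1, 1, 1)
  11: (1, 3, 1, 1, 0)
  12: (0, 1, 1, 1, 1)
  13: (5, 1, 0, 0, 0)
  14: (0, 1, 1, 1, 1)

Linkage partition of the 14 weights (5 classes, p=7):

[[1, 6, 13], [2], [3, 10, 12, 14], [4, 7], [5, 8, 9, 11]]


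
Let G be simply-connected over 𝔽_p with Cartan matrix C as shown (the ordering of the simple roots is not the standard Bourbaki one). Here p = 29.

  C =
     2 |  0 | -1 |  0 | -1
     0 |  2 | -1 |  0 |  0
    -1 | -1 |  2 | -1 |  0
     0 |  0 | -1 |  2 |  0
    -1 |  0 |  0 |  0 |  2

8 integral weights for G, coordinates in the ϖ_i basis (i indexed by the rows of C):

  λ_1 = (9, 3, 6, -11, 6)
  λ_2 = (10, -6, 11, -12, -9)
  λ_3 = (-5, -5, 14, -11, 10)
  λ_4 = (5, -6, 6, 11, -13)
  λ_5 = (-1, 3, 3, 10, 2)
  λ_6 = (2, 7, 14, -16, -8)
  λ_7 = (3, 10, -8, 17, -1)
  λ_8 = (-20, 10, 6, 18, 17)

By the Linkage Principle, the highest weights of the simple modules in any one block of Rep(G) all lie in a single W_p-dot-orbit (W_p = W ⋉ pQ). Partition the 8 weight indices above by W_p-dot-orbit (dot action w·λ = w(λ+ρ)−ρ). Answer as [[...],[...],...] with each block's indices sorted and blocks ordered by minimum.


C ↔ D_5 under row/col permutation; |W(D_5)| = 1920.

Folding the 8 weights λ_j+ρ into Ā_29 (reps in the given 5-coord order):

    λ_1+ρ ↦ (1, 1, 3, 7, 7)
    λ_2+ρ ↦ (1, 1, 3, 7, 7)
    λ_3+ρ ↦ (1, 1, 3, 7, 7)
    λ_4+ρ ↦ (2, 1, 4, 8, 6)
    λ_5+ρ ↦ (0, 4, 4, 11, 3)
    λ_6+ρ ↦ (0, 4, 4, 11, 3)
    λ_7+ρ ↦ (0, 4, 4, 11, 3)
    λ_8+ρ ↦ (1, 1, 3, 7, 7)

Linkage partition of the 8 weights (3 classes, p=29):

[[1, 2, 3, 8], [4], [5, 6, 7]]


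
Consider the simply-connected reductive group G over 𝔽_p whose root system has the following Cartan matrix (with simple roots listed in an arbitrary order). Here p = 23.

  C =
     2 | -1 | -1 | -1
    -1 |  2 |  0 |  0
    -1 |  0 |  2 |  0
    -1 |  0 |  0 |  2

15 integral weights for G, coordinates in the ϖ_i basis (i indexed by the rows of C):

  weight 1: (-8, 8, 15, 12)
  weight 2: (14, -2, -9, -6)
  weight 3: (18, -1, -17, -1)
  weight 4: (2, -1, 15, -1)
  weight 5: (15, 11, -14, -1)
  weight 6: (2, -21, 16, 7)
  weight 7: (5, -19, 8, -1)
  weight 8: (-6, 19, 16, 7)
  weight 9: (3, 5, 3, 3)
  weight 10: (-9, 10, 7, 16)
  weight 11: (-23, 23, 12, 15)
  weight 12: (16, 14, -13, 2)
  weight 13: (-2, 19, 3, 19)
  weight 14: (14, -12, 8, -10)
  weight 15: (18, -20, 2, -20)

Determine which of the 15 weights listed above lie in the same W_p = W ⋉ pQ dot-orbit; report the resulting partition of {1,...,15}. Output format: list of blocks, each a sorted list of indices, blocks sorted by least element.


D_4 Cartan matrix, 4 simple roots permuted; ρ=(1,1,1,1).

Folding the 15 weights λ_j+ρ into Ā_23 (reps in the given 4-coord order):

  1: (1, 1, 8, 5) · 2: (1, 1, 8, 5) · 3: (3, 0, 16, 0) · 4: (3, 0, 16, 0) · 5: (0, 7, 8, 5) · 6: (3, 3, 0, 9) · 7: (3, 3, 0, 9) · 8: (3, 3, 0, 9) · 9: (4, 6, 4, 4) · 10: (3, 3, 0, 9) · 11: (1, 1, 8, 5) · 12: (3, 3, 0, 9) · 13: (3, 0, 16, 0) · 14: (4, 6, 4, 4) · 15: (3, 0, 16, 0)

Grouping the 15 weights by Ā_23-representative: 5 linkage classes.

[[1, 2, 11], [3, 4, 13, 15], [5], [6, 7, 8, 10, 12], [9, 14]]


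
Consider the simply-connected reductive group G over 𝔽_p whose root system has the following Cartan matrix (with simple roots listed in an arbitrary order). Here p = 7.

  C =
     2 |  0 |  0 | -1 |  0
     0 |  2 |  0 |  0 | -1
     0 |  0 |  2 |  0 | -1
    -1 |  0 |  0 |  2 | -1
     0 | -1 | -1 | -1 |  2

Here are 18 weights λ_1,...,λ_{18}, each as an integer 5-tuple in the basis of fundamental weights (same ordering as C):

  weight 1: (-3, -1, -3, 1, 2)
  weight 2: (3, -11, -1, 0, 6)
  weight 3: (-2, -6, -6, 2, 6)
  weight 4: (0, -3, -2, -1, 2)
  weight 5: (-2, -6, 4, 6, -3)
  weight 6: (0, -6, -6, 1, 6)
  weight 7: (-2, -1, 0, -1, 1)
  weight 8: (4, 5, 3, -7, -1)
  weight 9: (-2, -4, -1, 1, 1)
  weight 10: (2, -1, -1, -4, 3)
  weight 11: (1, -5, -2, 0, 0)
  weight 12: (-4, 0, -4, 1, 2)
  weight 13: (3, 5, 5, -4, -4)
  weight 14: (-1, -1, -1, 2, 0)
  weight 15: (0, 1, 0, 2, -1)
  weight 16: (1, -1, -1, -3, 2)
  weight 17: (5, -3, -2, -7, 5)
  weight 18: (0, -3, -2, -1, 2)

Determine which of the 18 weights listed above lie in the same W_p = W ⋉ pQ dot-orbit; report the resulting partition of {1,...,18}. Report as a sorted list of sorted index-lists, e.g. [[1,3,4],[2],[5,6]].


Root system D_5: the 5×5 matrix C matches after relabeling.

W_7-reps of the 18 weights in Ā_7 (same 5-coord order as C):

    λ_1 → (2, 0, 2, 0, 1)
    λ_2 → (2, 2, 2, 0, 0)
    λ_3 → (2, 2, 2, 0, 0)
    λ_4 → (1, 2, 1, 0, 0)
    λ_5 → (2, 2, 2, 0, 0)
    λ_6 → (2, 2, 2, 0, 0)
    λ_7 → (0, 0, 1, 1, 1)
    λ_8 → (2, 0, 2, 0, 1)
    λ_9 → (1, 2, 1, 0, 0)
    λ_10 → (0, 0, 0, 2, 1)
    λ_11 → (1, 2, 1, 0, 0)
    λ_12 → (2, 0, 2, 0, 1)
    λ_13 → (0, 0, 0, 2, 1)
    λ_14 → (0, 0, 0, 2, 1)
    λ_15 → (1, 2, 1, 0, 0)
    λ_16 → (0, 0, 0, 2, 1)
    λ_17 → (0, 1, 2, 1, 0)
    λ_18 → (1, 2, 1, 0, 0)

Grouping the 18 weights by Ā_7-representative: 6 linkage classes.

[[1, 8, 12], [2, 3, 5, 6], [4, 9, 11, 15, 18], [7], [10, 13, 14, 16], [17]]


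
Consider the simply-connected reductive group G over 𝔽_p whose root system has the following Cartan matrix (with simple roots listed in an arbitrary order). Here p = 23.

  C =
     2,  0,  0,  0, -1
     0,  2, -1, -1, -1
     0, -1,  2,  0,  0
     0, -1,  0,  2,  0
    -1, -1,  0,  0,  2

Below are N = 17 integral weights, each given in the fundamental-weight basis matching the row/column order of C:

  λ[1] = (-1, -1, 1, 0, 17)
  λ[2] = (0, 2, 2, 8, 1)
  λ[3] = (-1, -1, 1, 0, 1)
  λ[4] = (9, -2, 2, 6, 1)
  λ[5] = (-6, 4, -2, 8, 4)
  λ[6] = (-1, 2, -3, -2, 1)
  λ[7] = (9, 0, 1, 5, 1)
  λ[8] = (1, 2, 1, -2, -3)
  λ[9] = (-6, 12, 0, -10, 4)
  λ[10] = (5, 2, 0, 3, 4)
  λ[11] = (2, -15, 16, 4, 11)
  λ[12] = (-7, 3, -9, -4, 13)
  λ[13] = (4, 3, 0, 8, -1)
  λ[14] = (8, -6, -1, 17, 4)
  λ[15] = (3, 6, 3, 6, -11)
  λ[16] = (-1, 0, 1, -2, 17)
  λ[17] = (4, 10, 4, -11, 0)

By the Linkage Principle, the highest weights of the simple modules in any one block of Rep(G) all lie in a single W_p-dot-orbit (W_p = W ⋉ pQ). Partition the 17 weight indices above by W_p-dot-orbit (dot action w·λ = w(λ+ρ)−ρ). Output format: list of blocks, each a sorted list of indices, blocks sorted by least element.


C ↔ D_5 under row/col permutation; |W(D_5)| = 1920.

Folding the 17 weights λ_j+ρ into Ā_23 (reps in the given 5-coord order):

  1: (0, 0, 2, 1, 2) · 2: (1, 3, 3, 9, 2) · 3: (0, 0, 2, 1, 2) · 4: (10, 1, 2, 6, 1) · 5: (5, 4, 1, 9, 0) · 6: (0, 0, 2, 1, 2) · 7: (10, 1, 2, 6, 1) · 8: (0, 0, 2, 1, 2) · 9: (5, 4, 1, 9, 0) · 10: (6, 3, 1, 4, 1) · 11: (1, 3, 3, 9, 2) · 12: (6, 3, 1, 4, 1) · 13: (5, 4, 1, 9, 0) · 14: (5, 4, 1, 9, 0) · 15: (6, 3, 1, 4, 1) · 16: (0, 0, 2, 1, 2) · 17: (5, 1, 5, 10, 0)

6 distinct reps among the 17 weights ⇒ 6 W_23-linkage classes:

[[1, 3, 6, 8, 16], [2, 11], [4, 7], [5, 9, 13, 14], [10, 12, 15], [17]]


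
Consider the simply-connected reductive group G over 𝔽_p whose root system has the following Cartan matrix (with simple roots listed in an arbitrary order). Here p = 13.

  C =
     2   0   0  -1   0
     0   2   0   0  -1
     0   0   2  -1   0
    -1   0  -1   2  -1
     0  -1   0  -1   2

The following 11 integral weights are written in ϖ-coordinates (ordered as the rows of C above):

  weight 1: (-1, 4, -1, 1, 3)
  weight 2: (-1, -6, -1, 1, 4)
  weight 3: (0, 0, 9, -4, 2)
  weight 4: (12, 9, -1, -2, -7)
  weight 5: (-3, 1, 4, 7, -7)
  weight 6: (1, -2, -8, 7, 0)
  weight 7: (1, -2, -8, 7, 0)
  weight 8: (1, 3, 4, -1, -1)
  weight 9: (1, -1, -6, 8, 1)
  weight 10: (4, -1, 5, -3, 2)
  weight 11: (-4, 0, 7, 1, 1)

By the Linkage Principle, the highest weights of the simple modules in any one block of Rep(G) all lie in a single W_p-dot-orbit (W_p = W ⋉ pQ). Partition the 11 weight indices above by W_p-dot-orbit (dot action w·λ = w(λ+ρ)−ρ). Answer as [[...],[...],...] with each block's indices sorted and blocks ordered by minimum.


D_5 Cartan matrix, 5 simple roots permuted; ρ=(1,1,1,1,1).

Each λ_j+ρ reduced to Ā_13; 5-tuples below use C's row order:

    1: (0, 5, 0, 2, 0)
    2: (0, 5, 0, 2, 0)
    3: (2, 1, 7, 1, 0)
    4: (3, 0, 4, 2, 1)
    5: (2, 4, 5, 0, 0)
    6: (2, 1, 7, 1, 0)
    7: (2, 1, 7, 1, 0)
    8: (2, 4, 5, 0, 0)
    9: (2, 4, 5, 0, 0)
    10: (3, 0, 4, 2, 1)
    11: (2, 1, 7, 1, 0)

Partition of {1..11} into 4 W_13-dot-orbits:

[[1, 2], [3, 6, 7, 11], [4, 10], [5, 8, 9]]


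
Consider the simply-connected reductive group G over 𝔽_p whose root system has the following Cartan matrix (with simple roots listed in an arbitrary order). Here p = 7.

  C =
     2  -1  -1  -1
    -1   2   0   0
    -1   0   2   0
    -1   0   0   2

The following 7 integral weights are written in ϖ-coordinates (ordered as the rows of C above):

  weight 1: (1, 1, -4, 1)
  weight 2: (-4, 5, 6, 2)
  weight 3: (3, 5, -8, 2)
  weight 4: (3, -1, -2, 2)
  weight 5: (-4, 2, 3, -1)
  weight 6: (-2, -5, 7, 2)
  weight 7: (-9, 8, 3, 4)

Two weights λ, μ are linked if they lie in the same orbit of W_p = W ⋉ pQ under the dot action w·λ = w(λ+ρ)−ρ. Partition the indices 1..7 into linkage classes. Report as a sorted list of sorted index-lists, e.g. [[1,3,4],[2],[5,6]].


C ↔ D_4 under row/col permutation; |W(D_4)| = 192.

Each λ_j+ρ reduced to Ā_7; 4-tuples below use C's row order:

    1: (1, 1, 2, 1)
    2: (0, 0, 1, 3)
    3: (0, 0, 1, 3)
    4: (0, 0, 1, 3)
    5: (0, 0, 1, 3)
    6: (1, 0, 2, 1)
    7: (1, 1, 2, 1)

3 distinct reps among the 7 weights ⇒ 3 W_7-linkage classes:

[[1, 7], [2, 3, 4, 5], [6]]


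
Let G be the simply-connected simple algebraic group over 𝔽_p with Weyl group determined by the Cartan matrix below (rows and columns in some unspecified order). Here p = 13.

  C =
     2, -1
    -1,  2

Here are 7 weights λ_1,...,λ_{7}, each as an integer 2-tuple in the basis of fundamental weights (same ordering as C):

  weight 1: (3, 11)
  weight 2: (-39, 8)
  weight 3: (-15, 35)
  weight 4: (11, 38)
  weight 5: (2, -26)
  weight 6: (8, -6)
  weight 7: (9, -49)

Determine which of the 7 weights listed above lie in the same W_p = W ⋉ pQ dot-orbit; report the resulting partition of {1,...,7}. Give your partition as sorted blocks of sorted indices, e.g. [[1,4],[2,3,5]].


Cartan matrix: type A_2 (|W|=6); un-permuting the 2 rows.

W_13-reps of the 7 weights in Ā_13 (same 2-coord order as C):

  [1] (1, 9) · [2] (1, 9) · [3] (1, 9) · [4] (12, 0) · [5] (1, 9) · [6] (4, 5) · [7] (1, 9)

Partition of {1..7} into 3 W_13-dot-orbits:

[[1, 2, 3, 5, 7], [4], [6]]


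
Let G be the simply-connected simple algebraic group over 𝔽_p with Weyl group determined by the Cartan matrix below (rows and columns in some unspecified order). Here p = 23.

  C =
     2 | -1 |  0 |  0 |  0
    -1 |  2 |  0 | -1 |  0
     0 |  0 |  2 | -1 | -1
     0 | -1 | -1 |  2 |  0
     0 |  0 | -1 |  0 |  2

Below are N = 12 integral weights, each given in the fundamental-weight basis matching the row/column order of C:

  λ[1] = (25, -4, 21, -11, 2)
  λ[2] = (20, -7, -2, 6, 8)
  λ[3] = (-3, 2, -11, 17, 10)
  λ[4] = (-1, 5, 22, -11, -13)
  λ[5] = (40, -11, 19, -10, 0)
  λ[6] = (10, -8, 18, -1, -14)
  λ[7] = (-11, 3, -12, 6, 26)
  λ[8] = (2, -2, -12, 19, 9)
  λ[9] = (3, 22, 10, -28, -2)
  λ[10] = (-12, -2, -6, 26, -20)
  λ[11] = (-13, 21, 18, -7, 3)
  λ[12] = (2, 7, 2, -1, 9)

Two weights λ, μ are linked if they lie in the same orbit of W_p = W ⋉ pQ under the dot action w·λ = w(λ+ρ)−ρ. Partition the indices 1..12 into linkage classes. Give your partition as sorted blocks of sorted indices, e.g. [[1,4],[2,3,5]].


Root system A_5: the 5×5 matrix C matches after relabeling.

λ_j+ρ reflected into Ā_23 (⟨·,θ^∨⟩≤23); 5-tuples as given:

    λ_1+ρ ↦ (2, 8, 3, 0, 9)
    λ_2+ρ ↦ (8, 6, 1, 0, 1)
    λ_3+ρ ↦ (2, 1, 10, 8, 1)
    λ_4+ρ ↦ (4, 0, 1, 6, 12)
    λ_5+ρ ↦ (2, 1, 10, 8, 1)
    λ_6+ρ ↦ (4, 0, 1, 6, 12)
    λ_7+ρ ↦ (4, 0, 1, 6, 12)
    λ_8+ρ ↦ (2, 1, 10, 8, 1)
    λ_9+ρ ↦ (4, 0, 1, 6, 12)
    λ_10+ρ ↦ (2, 1, 10, 8, 1)
    λ_11+ρ ↦ (4, 0, 1, 6, 12)
    λ_12+ρ ↦ (2, 8, 3, 0, 9)

Partition of {1..12} into 4 W_23-dot-orbits:

[[1, 12], [2], [3, 5, 8, 10], [4, 6, 7, 9, 11]]


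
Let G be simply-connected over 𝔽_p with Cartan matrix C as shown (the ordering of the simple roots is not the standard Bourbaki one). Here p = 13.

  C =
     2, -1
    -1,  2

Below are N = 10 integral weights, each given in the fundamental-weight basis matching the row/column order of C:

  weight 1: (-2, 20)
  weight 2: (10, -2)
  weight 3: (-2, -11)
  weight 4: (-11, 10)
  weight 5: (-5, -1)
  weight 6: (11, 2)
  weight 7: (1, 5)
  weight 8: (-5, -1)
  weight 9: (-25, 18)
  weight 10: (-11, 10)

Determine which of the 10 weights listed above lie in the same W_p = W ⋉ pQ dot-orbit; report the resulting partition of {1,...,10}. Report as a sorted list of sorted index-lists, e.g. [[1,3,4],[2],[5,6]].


Root system A_2: the 2×2 matrix C matches after relabeling.

Each λ_j+ρ reduced to Ā_13; 2-tuples below use C's row order:

    λ_1+ρ ↦ (7, 5)
    λ_2+ρ ↦ (10, 1)
    λ_3+ρ ↦ (10, 1)
    λ_4+ρ ↦ (10, 1)
    λ_5+ρ ↦ (0, 4)
    λ_6+ρ ↦ (10, 1)
    λ_7+ρ ↦ (2, 6)
    λ_8+ρ ↦ (0, 4)
    λ_9+ρ ↦ (2, 6)
    λ_10+ρ ↦ (10, 1)

These 10 weights hit 4 W_13-dot-orbits; sizes (1, 5, 2, 2):

[[1], [2, 3, 4, 6, 10], [5, 8], [7, 9]]


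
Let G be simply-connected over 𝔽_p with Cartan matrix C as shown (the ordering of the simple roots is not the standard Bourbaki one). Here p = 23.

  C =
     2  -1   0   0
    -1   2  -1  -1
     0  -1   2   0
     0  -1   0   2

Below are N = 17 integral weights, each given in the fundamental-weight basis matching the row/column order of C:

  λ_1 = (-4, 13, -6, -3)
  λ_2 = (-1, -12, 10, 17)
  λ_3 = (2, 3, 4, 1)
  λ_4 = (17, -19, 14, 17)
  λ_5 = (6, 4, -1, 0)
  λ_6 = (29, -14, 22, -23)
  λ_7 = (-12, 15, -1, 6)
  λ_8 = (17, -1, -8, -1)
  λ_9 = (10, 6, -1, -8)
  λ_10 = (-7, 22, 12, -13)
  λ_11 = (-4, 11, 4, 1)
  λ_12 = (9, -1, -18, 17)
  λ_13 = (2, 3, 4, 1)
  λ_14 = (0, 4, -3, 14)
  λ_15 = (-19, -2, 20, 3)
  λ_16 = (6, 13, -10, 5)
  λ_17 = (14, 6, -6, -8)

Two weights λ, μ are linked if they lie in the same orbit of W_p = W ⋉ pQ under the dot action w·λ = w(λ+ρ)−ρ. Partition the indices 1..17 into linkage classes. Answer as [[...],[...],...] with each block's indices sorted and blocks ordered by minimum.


Cartan matrix: type D_4 (|W|=192); un-permuting the 4 rows.

Each λ_j+ρ reduced to Ā_23; 4-tuples below use C's row order:

  λ_1 → (3, 4, 5, 2)
  λ_2 → (11, 0, 0, 7)
  λ_3 → (3, 4, 5, 2)
  λ_4 → (0, 5, 3, 0)
  λ_5 → (7, 5, 0, 1)
  λ_6 → (7, 5, 0, 1)
  λ_7 → (11, 0, 0, 7)
  λ_8 → (11, 0, 0, 7)
  λ_9 → (11, 0, 0, 7)
  λ_10 → (7, 5, 0, 1)
  λ_11 → (3, 4, 5, 2)
  λ_12 → (7, 5, 0, 1)
  λ_13 → (3, 4, 5, 2)
  λ_14 → (1, 2, 2, 15)
  λ_15 → (1, 2, 2, 15)
  λ_16 → (3, 4, 5, 2)
  λ_17 → (10, 5, 0, 2)

Grouping the 17 weights by Ā_23-representative: 6 linkage classes.

[[1, 3, 11, 13, 16], [2, 7, 8, 9], [4], [5, 6, 10, 12], [14, 15], [17]]


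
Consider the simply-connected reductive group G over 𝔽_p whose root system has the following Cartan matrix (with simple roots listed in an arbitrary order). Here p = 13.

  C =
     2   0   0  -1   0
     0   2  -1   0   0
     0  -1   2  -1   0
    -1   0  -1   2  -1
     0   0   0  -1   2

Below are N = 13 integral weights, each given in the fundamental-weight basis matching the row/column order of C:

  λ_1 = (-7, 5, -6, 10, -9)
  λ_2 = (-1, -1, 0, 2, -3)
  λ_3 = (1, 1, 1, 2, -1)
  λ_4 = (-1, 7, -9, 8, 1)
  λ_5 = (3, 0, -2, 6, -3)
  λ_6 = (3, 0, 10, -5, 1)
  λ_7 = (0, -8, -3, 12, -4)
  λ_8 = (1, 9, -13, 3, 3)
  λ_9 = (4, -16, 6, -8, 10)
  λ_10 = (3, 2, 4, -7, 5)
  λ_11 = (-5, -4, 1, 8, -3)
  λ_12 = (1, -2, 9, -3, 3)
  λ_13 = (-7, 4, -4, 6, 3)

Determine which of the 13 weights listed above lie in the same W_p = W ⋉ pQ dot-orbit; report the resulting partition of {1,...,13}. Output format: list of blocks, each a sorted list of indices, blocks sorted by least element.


Root system D_5: the 5×5 matrix C matches after relabeling.

Alcove-folded reps (p=13, 13 weights, presented ϖ-order):

  λ_1+ρ ↦ (2, 2, 1, 3, 0)
  λ_2+ρ ↦ (0, 0, 1, 1, 2)
  λ_3+ρ ↦ (2, 2, 1, 3, 0)
  λ_4+ρ ↦ (0, 0, 1, 1, 2)
  λ_5+ρ ↦ (4, 2, 0, 2, 2)
  λ_6+ρ ↦ (0, 0, 1, 1, 2)
  λ_7+ρ ↦ (0, 0, 1, 1, 2)
  λ_8+ρ ↦ (4, 2, 0, 2, 2)
  λ_9+ρ ↦ (4, 2, 0, 2, 2)
  λ_10+ρ ↦ (2, 2, 1, 3, 0)
  λ_11+ρ ↦ (4, 2, 0, 2, 2)
  λ_12+ρ ↦ (0, 0, 1, 1, 2)
  λ_13+ρ ↦ (4, 2, 0, 2, 2)

3 distinct reps among the 13 weights ⇒ 3 W_13-linkage classes:

[[1, 3, 10], [2, 4, 6, 7, 12], [5, 8, 9, 11, 13]]


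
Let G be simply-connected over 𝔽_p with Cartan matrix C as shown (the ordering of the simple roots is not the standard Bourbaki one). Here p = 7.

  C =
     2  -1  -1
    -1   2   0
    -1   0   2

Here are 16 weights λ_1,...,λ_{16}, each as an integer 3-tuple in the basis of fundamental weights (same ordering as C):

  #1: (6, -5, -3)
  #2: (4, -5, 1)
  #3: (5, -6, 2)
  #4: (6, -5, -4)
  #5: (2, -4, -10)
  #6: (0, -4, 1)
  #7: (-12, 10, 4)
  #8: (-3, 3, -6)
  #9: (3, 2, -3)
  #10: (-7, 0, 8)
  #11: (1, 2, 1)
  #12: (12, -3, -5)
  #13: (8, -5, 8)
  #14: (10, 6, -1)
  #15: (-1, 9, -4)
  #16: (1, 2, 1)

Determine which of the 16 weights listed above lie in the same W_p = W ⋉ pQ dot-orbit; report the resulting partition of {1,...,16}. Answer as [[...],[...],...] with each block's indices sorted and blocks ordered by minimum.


Type A_3, rank 3, |W|=24; reorder rows/cols to standard.

Ā_7 reps of the 16 weights (A_3, coords as presented):

  λ_1 → (1, 4, 2);  λ_2 → (1, 4, 2);  λ_3 → (1, 3, 1);  λ_4 → (0, 4, 3);  λ_5 → (1, 4, 2);  λ_6 → (2, 1, 0);  λ_7 → (1, 4, 2);  λ_8 → (2, 3, 2);  λ_9 → (2, 3, 2);  λ_10 → (1, 3, 1);  λ_11 → (2, 3, 2);  λ_12 → (1, 4, 2);  λ_13 → (2, 3, 2);  λ_14 → (0, 4, 3);  λ_15 → (0, 4, 3);  λ_16 → (2, 3, 2)

Partition of {1..16} into 5 W_7-dot-orbits:

[[1, 2, 5, 7, 12], [3, 10], [4, 14, 15], [6], [8, 9, 11, 13, 16]]


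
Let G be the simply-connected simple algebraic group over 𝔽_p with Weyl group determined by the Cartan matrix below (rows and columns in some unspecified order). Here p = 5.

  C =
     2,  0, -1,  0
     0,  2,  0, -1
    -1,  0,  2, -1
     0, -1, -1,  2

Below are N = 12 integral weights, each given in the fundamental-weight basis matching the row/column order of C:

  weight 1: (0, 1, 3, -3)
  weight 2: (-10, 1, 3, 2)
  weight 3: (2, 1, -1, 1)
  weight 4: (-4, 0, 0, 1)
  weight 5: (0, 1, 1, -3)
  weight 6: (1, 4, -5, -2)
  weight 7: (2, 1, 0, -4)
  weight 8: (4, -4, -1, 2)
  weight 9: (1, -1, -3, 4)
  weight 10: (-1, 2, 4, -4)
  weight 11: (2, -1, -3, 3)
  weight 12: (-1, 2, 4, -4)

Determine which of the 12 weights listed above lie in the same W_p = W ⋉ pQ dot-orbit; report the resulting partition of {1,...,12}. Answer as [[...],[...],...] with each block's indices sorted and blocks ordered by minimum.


Root system A_4: the 4×4 matrix C matches after relabeling.

λ_j+ρ reflected into Ā_5 (⟨·,θ^∨⟩≤5); 4-tuples as given:

  λ_1 → (1, 0, 2, 2)
  λ_2 → (0, 2, 1, 2)
  λ_3 → (1, 0, 0, 2)
  λ_4 → (1, 1, 2, 0)
  λ_5 → (1, 0, 0, 2)
  λ_6 → (1, 0, 2, 2)
  λ_7 → (1, 1, 2, 0)
  λ_8 → (2, 0, 0, 0)
  λ_9 → (0, 0, 2, 3)
  λ_10 → (0, 0, 2, 3)
  λ_11 → (1, 0, 2, 2)
  λ_12 → (0, 0, 2, 3)

Grouping the 12 weights by Ā_5-representative: 6 linkage classes.

[[1, 6, 11], [2], [3, 5], [4, 7], [8], [9, 10, 12]]


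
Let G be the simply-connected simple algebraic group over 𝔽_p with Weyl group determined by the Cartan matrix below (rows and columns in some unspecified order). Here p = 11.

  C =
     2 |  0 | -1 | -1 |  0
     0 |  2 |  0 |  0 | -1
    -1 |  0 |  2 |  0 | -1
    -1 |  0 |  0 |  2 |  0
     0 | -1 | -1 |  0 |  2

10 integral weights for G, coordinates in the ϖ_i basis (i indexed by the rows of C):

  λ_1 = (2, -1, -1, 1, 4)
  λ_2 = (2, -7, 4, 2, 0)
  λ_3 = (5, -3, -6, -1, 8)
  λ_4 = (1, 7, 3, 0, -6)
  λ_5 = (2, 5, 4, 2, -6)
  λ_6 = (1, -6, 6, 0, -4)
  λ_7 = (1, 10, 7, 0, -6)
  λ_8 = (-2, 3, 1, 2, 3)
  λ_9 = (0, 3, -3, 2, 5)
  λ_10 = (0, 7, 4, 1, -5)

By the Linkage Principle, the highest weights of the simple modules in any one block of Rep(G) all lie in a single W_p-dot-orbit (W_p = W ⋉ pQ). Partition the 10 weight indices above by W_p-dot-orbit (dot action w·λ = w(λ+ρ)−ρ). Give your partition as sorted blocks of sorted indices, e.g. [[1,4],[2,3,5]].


Cartan matrix: type A_5 (|W|=720); un-permuting the 5 rows.

W_11-reps of the 10 weights in Ā_11 (same 5-coord order as C):

  [1] (3, 0, 0, 2, 5)
  [2] (3, 0, 0, 2, 5)
  [3] (1, 2, 5, 0, 2)
  [4] (1, 3, 1, 1, 4)
  [5] (3, 0, 0, 2, 5)
  [6] (1, 3, 1, 1, 4)
  [7] (3, 0, 0, 2, 5)
  [8] (1, 3, 1, 1, 4)
  [9] (1, 3, 1, 1, 4)
  [10] (1, 3, 1, 1, 4)

These 10 weights hit 3 W_11-dot-orbits; sizes (4, 1, 5):

[[1, 2, 5, 7], [3], [4, 6, 8, 9, 10]]


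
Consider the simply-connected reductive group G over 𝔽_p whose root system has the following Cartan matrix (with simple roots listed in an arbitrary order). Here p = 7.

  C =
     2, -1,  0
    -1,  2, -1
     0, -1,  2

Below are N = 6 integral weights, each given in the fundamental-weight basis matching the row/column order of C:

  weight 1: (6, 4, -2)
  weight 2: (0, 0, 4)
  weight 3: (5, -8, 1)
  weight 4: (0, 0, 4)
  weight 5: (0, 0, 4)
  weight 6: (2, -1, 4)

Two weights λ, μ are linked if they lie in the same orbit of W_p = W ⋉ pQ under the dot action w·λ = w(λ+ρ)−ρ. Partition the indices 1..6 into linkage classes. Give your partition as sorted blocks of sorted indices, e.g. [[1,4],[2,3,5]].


Type A_3, rank 3, |W|=24; reorder rows/cols to standard.

Each λ_j+ρ reduced to Ā_7; 3-tuples below use C's row order:

    1: (2, 0, 4)
    2: (1, 1, 5)
    3: (1, 1, 5)
    4: (1, 1, 5)
    5: (1, 1, 5)
    6: (2, 0, 4)

Linkage partition of the 6 weights (2 classes, p=7):

[[1, 6], [2, 3, 4, 5]]


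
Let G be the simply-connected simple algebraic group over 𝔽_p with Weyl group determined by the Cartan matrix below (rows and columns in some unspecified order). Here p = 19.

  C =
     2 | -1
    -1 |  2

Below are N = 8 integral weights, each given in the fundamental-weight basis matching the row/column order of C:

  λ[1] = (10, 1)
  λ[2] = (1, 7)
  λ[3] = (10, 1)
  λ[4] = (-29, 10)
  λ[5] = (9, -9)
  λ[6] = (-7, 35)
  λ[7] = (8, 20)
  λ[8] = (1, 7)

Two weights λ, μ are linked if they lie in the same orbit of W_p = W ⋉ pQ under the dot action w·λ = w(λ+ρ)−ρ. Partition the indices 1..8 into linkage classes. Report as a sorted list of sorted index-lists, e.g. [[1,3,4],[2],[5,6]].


Cartan matrix: type A_2 (|W|=6); un-permuting the 2 rows.

Ā_19 reps of the 8 weights (A_2, coords as presented):

  [1] (11, 2);  [2] (2, 8);  [3] (11, 2);  [4] (2, 8);  [5] (2, 8);  [6] (11, 2);  [7] (2, 8);  [8] (2, 8)

Partition of {1..8} into 2 W_19-dot-orbits:

[[1, 3, 6], [2, 4, 5, 7, 8]]
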